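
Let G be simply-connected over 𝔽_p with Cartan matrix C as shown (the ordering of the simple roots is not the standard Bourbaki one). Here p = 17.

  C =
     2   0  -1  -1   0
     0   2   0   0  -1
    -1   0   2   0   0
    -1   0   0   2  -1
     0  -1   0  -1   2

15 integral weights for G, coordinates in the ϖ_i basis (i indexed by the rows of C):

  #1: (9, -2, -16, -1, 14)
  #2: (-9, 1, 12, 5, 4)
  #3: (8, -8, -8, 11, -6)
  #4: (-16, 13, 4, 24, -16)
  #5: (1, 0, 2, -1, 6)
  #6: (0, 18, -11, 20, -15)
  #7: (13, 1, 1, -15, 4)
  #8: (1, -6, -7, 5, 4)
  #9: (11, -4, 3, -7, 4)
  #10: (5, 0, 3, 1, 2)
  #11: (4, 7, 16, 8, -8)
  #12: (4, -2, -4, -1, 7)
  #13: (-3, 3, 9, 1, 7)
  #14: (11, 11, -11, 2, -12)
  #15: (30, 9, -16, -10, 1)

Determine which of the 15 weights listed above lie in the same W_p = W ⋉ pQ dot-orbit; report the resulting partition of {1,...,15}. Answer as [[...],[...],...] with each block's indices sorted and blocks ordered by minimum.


Type A_5, rank 5, |W|=720; reorder rows/cols to standard.

Folding the 15 weights λ_j+ρ into Ā_17 (reps in the given 5-coord order):

  λ_1 → (0, 7, 2, 5, 2);  λ_2 → (6, 1, 4, 2, 3);  λ_3 → (2, 1, 3, 0, 7);  λ_4 → (0, 7, 2, 5, 2);  λ_5 → (2, 1, 3, 0, 7);  λ_6 → (2, 1, 3, 0, 7);  λ_7 → (0, 7, 2, 5, 2);  λ_8 → (4, 5, 2, 2, 0);  λ_9 → (6, 1, 4, 2, 3);  λ_10 → (6, 1, 4, 2, 3);  λ_11 → (0, 7, 2, 5, 2);  λ_12 → (2, 1, 3, 0, 7);  λ_13 → (2, 1, 3, 0, 7);  λ_14 → (6, 1, 4, 2, 3);  λ_15 → (0, 7, 2, 5, 2)

Partition of {1..15} into 4 W_17-dot-orbits:

[[1, 4, 7, 11, 15], [2, 9, 10, 14], [3, 5, 6, 12, 13], [8]]


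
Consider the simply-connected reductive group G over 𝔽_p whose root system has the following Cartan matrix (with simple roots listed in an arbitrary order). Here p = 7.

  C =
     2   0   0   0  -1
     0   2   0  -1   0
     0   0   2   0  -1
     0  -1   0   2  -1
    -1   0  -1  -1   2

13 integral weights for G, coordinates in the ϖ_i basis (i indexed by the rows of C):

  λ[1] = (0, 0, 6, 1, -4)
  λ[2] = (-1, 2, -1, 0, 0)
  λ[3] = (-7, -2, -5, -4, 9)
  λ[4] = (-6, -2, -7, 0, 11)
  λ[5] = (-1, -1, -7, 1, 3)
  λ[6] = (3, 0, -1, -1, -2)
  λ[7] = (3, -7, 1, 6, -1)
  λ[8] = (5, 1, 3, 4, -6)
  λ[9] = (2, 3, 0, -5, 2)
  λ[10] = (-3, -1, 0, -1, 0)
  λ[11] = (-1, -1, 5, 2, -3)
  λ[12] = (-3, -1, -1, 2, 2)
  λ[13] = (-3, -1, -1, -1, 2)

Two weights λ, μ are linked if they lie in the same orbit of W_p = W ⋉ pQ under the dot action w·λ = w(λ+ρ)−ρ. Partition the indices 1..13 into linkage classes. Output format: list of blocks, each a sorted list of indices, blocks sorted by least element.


Type D_5, rank 5, |W|=1920; reorder rows/cols to standard.

Each λ_j+ρ reduced to Ā_7; 5-tuples below use C's row order:

    λ_1 → (2, 0, 4, 0, 0)
    λ_2 → (0, 3, 0, 1, 1)
    λ_3 → (2, 0, 0, 0, 1)
    λ_4 → (1, 1, 0, 0, 0)
    λ_5 → (2, 0, 4, 0, 0)
    λ_6 → (2, 0, 0, 0, 1)
    λ_7 → (2, 0, 4, 0, 0)
    λ_8 → (0, 3, 0, 1, 1)
    λ_9 → (2, 0, 0, 0, 1)
    λ_10 → (1, 1, 0, 0, 0)
    λ_11 → (2, 0, 4, 0, 0)
    λ_12 → (2, 0, 0, 0, 1)
    λ_13 → (2, 0, 0, 0, 1)

The 13 indices split into 4 linkage classes (same alcove rep ⇔ same W_7-dot-orbit):

[[1, 5, 7, 11], [2, 8], [3, 6, 9, 12, 13], [4, 10]]


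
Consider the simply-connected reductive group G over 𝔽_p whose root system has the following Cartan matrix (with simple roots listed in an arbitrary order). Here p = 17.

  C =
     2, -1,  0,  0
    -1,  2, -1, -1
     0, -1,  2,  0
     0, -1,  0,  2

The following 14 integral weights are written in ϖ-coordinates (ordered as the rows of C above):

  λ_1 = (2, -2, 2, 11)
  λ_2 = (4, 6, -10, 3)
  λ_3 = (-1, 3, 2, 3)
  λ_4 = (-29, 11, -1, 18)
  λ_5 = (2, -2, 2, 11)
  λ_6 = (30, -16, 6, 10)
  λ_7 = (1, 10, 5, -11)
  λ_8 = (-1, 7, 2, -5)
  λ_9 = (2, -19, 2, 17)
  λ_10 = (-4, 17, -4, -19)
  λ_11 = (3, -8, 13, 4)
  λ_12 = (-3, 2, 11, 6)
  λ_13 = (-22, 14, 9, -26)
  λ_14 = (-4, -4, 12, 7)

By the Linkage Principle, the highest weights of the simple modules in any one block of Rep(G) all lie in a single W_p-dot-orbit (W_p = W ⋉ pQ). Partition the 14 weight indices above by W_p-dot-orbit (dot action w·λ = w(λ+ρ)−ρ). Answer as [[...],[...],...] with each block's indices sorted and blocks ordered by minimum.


Cartan matrix: type D_4 (|W|=192); un-permuting the 4 rows.

W_17-reps of the 14 weights in Ā_17 (same 4-coord order as C):

    λ_1+ρ ↦ (2, 1, 2, 11)
    λ_2+ρ ↦ (3, 2, 7, 2)
    λ_3+ρ ↦ (0, 4, 3, 4)
    λ_4+ρ ↦ (2, 1, 2, 11)
    λ_5+ρ ↦ (2, 1, 2, 11)
    λ_6+ρ ↦ (0, 2, 4, 8)
    λ_7+ρ ↦ (0, 2, 4, 8)
    λ_8+ρ ↦ (0, 4, 3, 4)
    λ_9+ρ ↦ (2, 1, 2, 11)
    λ_10+ρ ↦ (2, 1, 2, 11)
    λ_11+ρ ↦ (3, 2, 7, 2)
    λ_12+ρ ↦ (3, 2, 7, 2)
    λ_13+ρ ↦ (0, 4, 3, 4)
    λ_14+ρ ↦ (3, 2, 7, 2)

Grouping the 14 weights by Ā_17-representative: 4 linkage classes.

[[1, 4, 5, 9, 10], [2, 11, 12, 14], [3, 8, 13], [6, 7]]


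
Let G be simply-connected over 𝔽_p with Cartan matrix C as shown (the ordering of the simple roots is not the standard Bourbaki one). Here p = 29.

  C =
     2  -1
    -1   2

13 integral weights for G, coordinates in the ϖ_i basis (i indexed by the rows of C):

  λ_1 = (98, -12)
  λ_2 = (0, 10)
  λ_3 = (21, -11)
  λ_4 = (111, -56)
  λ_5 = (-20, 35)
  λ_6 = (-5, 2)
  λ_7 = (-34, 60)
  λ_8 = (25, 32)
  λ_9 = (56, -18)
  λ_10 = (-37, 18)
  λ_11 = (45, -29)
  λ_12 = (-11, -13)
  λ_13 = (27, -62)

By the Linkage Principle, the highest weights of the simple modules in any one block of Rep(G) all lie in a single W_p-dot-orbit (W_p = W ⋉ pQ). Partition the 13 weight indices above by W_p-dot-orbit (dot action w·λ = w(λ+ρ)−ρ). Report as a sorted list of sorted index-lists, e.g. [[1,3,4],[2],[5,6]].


Root system A_2: the 2×2 matrix C matches after relabeling.

W_29-reps of the 13 weights in Ā_29 (same 2-coord order as C):

  λ_1+ρ ↦ (1, 11);  λ_2+ρ ↦ (1, 11);  λ_3+ρ ↦ (12, 10);  λ_4+ρ ↦ (3, 1);  λ_5+ρ ↦ (12, 10);  λ_6+ρ ↦ (3, 1);  λ_7+ρ ↦ (3, 1);  λ_8+ρ ↦ (3, 1);  λ_9+ρ ↦ (1, 11);  λ_10+ρ ↦ (12, 10);  λ_11+ρ ↦ (1, 11);  λ_12+ρ ↦ (12, 10);  λ_13+ρ ↦ (3, 1)

Linkage partition of the 13 weights (3 classes, p=29):

[[1, 2, 9, 11], [3, 5, 10, 12], [4, 6, 7, 8, 13]]


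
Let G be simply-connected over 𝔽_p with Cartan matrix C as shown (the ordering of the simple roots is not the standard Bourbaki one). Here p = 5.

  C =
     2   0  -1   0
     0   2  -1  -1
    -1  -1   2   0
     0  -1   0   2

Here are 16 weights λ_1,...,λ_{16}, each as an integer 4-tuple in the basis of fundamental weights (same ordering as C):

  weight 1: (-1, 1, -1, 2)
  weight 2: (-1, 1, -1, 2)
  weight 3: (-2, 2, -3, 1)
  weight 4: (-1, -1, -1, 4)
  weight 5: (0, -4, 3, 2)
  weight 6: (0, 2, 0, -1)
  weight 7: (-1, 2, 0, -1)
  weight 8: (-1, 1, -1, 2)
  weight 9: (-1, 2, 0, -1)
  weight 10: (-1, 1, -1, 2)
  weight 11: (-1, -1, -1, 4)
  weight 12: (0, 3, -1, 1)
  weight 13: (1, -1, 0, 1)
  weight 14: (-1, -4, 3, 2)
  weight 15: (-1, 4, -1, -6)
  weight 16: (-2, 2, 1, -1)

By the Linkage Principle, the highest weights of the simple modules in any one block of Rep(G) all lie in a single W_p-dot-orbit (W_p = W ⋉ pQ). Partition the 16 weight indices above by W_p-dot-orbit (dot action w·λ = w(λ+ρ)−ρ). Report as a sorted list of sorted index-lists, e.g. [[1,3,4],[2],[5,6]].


Type A_4, rank 4, |W|=120; reorder rows/cols to standard.

Folding the 16 weights λ_j+ρ into Ā_5 (reps in the given 4-coord order):

  [1] (0, 2, 0, 3)
  [2] (0, 2, 0, 3)
  [3] (2, 0, 1, 2)
  [4] (0, 0, 0, 5)
  [5] (1, 3, 1, 0)
  [6] (1, 3, 1, 0)
  [7] (0, 3, 1, 0)
  [8] (0, 2, 0, 3)
  [9] (0, 3, 1, 0)
  [10] (0, 2, 0, 3)
  [11] (0, 0, 0, 5)
  [12] (0, 3, 1, 0)
  [13] (2, 0, 1, 2)
  [14] (0, 3, 1, 0)
  [15] (0, 0, 0, 5)
  [16] (1, 3, 1, 0)

These 16 weights hit 5 W_5-dot-orbits; sizes (4, 2, 3, 3, 4):

[[1, 2, 8, 10], [3, 13], [4, 11, 15], [5, 6, 16], [7, 9, 12, 14]]


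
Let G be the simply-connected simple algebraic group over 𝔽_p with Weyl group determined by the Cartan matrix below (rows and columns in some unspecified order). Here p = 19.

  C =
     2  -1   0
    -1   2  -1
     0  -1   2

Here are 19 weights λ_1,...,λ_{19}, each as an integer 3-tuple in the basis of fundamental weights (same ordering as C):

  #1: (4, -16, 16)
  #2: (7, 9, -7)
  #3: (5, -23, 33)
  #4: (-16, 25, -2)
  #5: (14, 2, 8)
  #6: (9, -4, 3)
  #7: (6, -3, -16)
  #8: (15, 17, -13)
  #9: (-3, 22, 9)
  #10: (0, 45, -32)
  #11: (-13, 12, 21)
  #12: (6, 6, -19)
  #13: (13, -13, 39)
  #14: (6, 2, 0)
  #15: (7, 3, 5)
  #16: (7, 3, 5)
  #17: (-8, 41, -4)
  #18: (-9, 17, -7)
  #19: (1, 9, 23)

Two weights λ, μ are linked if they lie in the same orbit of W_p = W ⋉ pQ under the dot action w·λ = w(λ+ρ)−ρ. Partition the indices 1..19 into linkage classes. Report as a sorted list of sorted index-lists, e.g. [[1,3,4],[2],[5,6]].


Root system A_3: the 3×3 matrix C matches after relabeling.

Each λ_j+ρ reduced to Ā_19; 3-tuples below use C's row order:

    [1] (10, 5, 2)
    [2] (8, 4, 6)
    [3] (1, 3, 3)
    [4] (8, 4, 6)
    [5] (7, 3, 1)
    [6] (7, 3, 1)
    [7] (10, 5, 2)
    [8] (1, 3, 3)
    [9] (10, 5, 2)
    [10] (7, 3, 1)
    [11] (1, 3, 3)
    [12] (4, 7, 7)
    [13] (10, 5, 2)
    [14] (7, 3, 1)
    [15] (8, 4, 6)
    [16] (8, 4, 6)
    [17] (1, 3, 3)
    [18] (8, 4, 6)
    [19] (10, 5, 2)

Partition of {1..19} into 5 W_19-dot-orbits:

[[1, 7, 9, 13, 19], [2, 4, 15, 16, 18], [3, 8, 11, 17], [5, 6, 10, 14], [12]]


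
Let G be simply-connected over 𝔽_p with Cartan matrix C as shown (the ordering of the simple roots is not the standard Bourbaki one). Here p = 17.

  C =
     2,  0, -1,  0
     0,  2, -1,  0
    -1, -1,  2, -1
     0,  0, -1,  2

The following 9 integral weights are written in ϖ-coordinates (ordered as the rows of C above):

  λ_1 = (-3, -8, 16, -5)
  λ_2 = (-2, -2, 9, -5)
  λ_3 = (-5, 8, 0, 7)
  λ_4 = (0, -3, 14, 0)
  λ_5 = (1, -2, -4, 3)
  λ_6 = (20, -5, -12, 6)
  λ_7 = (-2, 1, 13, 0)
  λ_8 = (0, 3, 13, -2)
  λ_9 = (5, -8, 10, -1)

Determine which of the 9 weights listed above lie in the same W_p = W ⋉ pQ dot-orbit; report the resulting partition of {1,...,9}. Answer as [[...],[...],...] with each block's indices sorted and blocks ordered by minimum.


Dynkin diagram of C (from the 6 off-diagonal −1 entries): D_4.

W_17-reps of the 9 weights in Ā_17 (same 4-coord order as C):

  [1] (2, 7, 0, 4)
  [2] (1, 1, 4, 4)
  [3] (1, 6, 2, 5)
  [4] (1, 2, 0, 1)
  [5] (1, 2, 0, 1)
  [6] (2, 7, 0, 4)
  [7] (1, 2, 0, 1)
  [8] (1, 2, 0, 1)
  [9] (6, 7, 0, 0)

The 9 indices split into 5 linkage classes (same alcove rep ⇔ same W_17-dot-orbit):

[[1, 6], [2], [3], [4, 5, 7, 8], [9]]


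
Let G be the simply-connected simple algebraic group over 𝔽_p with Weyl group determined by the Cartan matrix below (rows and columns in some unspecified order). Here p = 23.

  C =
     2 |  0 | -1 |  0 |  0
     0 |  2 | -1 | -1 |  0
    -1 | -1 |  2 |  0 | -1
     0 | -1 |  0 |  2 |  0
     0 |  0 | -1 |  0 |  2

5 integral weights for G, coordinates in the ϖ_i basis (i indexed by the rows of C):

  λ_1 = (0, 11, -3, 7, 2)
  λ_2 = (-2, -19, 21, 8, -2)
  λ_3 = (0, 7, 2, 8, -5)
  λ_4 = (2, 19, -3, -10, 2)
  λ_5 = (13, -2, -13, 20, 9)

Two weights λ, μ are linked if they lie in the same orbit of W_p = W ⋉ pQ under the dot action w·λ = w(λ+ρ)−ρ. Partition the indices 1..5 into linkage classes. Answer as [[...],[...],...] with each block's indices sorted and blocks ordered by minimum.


Cartan matrix: type D_5 (|W|=1920); un-permuting the 5 rows.

Ā_23 reps of the 5 weights (D_5, coords as presented):

  λ_1+ρ ↦ (1, 1, 1, 8, 1) · λ_2+ρ ↦ (1, 1, 1, 8, 1) · λ_3+ρ ↦ (0, 2, 1, 9, 3) · λ_4+ρ ↦ (1, 1, 1, 8, 1) · λ_5+ρ ↦ (1, 1, 1, 8, 1)

The 5 indices split into 2 linkage classes (same alcove rep ⇔ same W_23-dot-orbit):

[[1, 2, 4, 5], [3]]


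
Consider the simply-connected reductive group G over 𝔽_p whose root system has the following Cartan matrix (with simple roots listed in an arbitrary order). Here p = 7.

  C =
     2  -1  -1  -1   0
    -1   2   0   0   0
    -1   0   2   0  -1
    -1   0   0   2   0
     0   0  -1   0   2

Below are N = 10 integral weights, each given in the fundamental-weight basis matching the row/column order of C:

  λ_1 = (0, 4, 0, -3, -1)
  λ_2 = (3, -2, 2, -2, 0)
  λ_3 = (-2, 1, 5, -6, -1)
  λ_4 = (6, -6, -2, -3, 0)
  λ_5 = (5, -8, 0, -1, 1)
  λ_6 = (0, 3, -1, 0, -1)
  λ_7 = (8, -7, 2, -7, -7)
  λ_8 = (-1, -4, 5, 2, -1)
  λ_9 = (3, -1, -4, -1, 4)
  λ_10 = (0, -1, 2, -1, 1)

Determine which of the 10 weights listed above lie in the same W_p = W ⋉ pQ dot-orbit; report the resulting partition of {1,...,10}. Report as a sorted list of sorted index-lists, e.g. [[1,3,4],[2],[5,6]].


Root system D_5: the 5×5 matrix C matches after relabeling.

Folding the 10 weights λ_j+ρ into Ā_7 (reps in the given 5-coord order):

  1: (1, 4, 0, 1, 0);  2: (1, 0, 0, 0, 2);  3: (1, 4, 0, 1, 0);  4: (1, 4, 0, 1, 0);  5: (1, 4, 0, 1, 0);  6: (1, 4, 0, 1, 0);  7: (1, 0, 0, 0, 2);  8: (1, 0, 0, 0, 2);  9: (1, 0, 0, 0, 2);  10: (1, 0, 0, 0, 2)

These 10 weights hit 2 W_7-dot-orbits; sizes (5, 5):

[[1, 3, 4, 5, 6], [2, 7, 8, 9, 10]]


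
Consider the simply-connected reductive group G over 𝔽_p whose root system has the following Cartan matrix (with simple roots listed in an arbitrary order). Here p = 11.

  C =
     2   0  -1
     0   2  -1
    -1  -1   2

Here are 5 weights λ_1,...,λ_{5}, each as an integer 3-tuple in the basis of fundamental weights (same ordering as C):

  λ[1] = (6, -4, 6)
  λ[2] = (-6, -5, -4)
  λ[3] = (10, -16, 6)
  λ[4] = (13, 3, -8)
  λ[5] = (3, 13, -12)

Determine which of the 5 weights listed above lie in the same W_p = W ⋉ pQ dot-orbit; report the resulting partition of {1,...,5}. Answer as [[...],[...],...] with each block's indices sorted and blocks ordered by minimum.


A_3 Cartan matrix, 3 simple roots permuted; ρ=(1,1,1).

Each λ_j+ρ reduced to Ā_11; 3-tuples below use C's row order:

  [1] (4, 0, 4) · [2] (3, 4, 3) · [3] (4, 0, 4) · [4] (4, 0, 4) · [5] (4, 0, 4)

2 distinct reps among the 5 weights ⇒ 2 W_11-linkage classes:

[[1, 3, 4, 5], [2]]


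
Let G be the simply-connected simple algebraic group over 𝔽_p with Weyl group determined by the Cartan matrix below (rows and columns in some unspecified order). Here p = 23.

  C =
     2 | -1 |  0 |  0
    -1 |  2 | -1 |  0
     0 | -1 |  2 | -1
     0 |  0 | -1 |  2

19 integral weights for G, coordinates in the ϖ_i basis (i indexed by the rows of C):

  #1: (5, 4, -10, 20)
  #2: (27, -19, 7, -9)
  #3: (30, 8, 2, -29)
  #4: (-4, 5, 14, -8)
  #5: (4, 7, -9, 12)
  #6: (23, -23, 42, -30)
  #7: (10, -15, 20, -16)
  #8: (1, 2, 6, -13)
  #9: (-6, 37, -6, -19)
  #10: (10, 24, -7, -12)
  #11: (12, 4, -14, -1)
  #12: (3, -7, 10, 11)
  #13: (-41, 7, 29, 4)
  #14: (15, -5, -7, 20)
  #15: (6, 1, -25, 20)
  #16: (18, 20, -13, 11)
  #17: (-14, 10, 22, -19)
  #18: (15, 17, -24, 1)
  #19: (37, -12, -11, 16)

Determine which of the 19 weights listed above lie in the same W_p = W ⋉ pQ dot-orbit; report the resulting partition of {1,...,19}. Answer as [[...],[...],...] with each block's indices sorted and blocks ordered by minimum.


Type A_4, rank 4, |W|=120; reorder rows/cols to standard.

λ_j+ρ reflected into Ā_23 (⟨·,θ^∨⟩≤23); 4-tuples as given:

  1: (2, 4, 5, 12);  2: (5, 0, 8, 5);  3: (3, 3, 8, 7);  4: (3, 3, 8, 7);  5: (5, 0, 8, 5);  6: (14, 6, 1, 1);  7: (3, 3, 8, 7);  8: (0, 2, 3, 7);  9: (5, 0, 8, 5);  10: (2, 6, 4, 7);  11: (5, 0, 8, 5);  12: (2, 4, 5, 12);  13: (3, 3, 8, 7);  14: (2, 6, 4, 7);  15: (14, 6, 1, 1);  16: (2, 4, 5, 12);  17: (0, 2, 3, 7);  18: (0, 2, 3, 7);  19: (2, 6, 4, 7)

The 19 indices split into 6 linkage classes (same alcove rep ⇔ same W_23-dot-orbit):

[[1, 12, 16], [2, 5, 9, 11], [3, 4, 7, 13], [6, 15], [8, 17, 18], [10, 14, 19]]


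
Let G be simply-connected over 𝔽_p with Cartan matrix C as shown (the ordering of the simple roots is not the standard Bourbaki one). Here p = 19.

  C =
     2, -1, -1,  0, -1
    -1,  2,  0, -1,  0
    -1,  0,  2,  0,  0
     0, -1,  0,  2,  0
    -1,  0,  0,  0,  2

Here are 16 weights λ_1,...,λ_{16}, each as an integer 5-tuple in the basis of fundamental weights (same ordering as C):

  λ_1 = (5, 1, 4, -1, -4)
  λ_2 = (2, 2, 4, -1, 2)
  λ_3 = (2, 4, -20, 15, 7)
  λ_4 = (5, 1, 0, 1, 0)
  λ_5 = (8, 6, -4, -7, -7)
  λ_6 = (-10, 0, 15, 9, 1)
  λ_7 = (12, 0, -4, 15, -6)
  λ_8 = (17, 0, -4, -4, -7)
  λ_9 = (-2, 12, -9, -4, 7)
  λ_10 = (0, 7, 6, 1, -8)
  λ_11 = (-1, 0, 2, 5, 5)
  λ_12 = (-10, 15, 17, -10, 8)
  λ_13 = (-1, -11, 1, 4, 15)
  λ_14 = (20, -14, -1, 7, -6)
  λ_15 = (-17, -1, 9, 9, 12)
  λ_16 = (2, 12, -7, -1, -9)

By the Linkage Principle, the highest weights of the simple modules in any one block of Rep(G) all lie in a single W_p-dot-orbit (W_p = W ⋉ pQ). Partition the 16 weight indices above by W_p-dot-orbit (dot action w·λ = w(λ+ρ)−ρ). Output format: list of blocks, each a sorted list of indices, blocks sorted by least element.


D_5 Cartan matrix, 5 simple roots permuted; ρ=(1,1,1,1,1).

W_19-reps of the 16 weights in Ā_19 (same 5-coord order as C):

  λ_1+ρ ↦ (3, 2, 5, 0, 3);  λ_2+ρ ↦ (3, 2, 5, 0, 3);  λ_3+ρ ↦ (0, 3, 2, 0, 3);  λ_4+ρ ↦ (6, 1, 1, 2, 1);  λ_5+ρ ↦ (0, 1, 3, 6, 6);  λ_6+ρ ↦ (6, 1, 1, 2, 1);  λ_7+ρ ↦ (3, 2, 5, 0, 3);  λ_8+ρ ↦ (0, 1, 3, 6, 6);  λ_9+ρ ↦ (6, 1, 1, 2, 1);  λ_10+ρ ↦ (6, 1, 1, 2, 1);  λ_11+ρ ↦ (0, 1, 3, 6, 6);  λ_12+ρ ↦ (0, 1, 3, 6, 6);  λ_13+ρ ↦ (3, 2, 5, 0, 3);  λ_14+ρ ↦ (0, 3, 2, 0, 3);  λ_15+ρ ↦ (0, 1, 3, 6, 6);  λ_16+ρ ↦ (3, 2, 5, 0, 3)

Linkage partition of the 16 weights (4 classes, p=19):

[[1, 2, 7, 13, 16], [3, 14], [4, 6, 9, 10], [5, 8, 11, 12, 15]]


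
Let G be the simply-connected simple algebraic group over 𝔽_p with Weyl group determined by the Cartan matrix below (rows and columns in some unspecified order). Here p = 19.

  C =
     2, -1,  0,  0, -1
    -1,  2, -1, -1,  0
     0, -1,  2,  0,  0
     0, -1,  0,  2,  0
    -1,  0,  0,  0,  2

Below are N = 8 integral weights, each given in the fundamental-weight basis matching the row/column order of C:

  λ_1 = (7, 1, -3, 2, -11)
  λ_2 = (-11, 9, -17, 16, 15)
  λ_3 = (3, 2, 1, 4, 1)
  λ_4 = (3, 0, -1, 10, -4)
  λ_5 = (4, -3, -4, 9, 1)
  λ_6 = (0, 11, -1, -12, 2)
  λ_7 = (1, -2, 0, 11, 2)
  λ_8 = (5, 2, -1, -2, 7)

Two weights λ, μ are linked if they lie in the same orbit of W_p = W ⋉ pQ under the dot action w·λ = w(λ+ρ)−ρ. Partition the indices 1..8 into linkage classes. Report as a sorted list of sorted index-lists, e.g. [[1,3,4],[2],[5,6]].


Cartan matrix: type D_5 (|W|=1920); un-permuting the 5 rows.

Folding the 8 weights λ_j+ρ into Ā_19 (reps in the given 5-coord order):

  λ_1+ρ ↦ (0, 2, 0, 1, 8) · λ_2+ρ ↦ (0, 2, 0, 1, 8) · λ_3+ρ ↦ (0, 3, 2, 5, 2) · λ_4+ρ ↦ (1, 1, 0, 11, 3) · λ_5+ρ ↦ (0, 3, 2, 5, 2) · λ_6+ρ ↦ (1, 1, 0, 11, 3) · λ_7+ρ ↦ (1, 1, 0, 11, 3) · λ_8+ρ ↦ (0, 2, 0, 1, 8)

Grouping the 8 weights by Ā_19-representative: 3 linkage classes.

[[1, 2, 8], [3, 5], [4, 6, 7]]


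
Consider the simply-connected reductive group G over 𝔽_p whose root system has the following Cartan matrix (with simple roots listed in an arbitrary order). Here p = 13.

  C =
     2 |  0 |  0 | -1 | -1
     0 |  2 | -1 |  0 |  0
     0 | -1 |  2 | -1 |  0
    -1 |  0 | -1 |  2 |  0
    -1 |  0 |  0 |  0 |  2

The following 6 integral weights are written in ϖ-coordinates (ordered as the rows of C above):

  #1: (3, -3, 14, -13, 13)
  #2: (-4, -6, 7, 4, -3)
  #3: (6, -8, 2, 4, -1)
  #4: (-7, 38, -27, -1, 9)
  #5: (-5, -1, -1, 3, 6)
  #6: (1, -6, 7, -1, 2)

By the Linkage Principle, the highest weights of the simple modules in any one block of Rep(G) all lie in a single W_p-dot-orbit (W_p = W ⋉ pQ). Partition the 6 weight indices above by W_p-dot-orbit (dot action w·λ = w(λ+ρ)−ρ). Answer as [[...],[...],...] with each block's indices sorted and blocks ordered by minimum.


A_5 Cartan matrix, 5 simple roots permuted; ρ=(1,1,1,1,1).

Ā_13 reps of the 6 weights (A_5, coords as presented):

    λ_1 → (5, 1, 4, 1, 2)
    λ_2 → (2, 5, 3, 0, 3)
    λ_3 → (5, 1, 4, 1, 2)
    λ_4 → (4, 0, 0, 0, 3)
    λ_5 → (4, 0, 0, 0, 3)
    λ_6 → (2, 5, 3, 0, 3)

Partition of {1..6} into 3 W_13-dot-orbits:

[[1, 3], [2, 6], [4, 5]]


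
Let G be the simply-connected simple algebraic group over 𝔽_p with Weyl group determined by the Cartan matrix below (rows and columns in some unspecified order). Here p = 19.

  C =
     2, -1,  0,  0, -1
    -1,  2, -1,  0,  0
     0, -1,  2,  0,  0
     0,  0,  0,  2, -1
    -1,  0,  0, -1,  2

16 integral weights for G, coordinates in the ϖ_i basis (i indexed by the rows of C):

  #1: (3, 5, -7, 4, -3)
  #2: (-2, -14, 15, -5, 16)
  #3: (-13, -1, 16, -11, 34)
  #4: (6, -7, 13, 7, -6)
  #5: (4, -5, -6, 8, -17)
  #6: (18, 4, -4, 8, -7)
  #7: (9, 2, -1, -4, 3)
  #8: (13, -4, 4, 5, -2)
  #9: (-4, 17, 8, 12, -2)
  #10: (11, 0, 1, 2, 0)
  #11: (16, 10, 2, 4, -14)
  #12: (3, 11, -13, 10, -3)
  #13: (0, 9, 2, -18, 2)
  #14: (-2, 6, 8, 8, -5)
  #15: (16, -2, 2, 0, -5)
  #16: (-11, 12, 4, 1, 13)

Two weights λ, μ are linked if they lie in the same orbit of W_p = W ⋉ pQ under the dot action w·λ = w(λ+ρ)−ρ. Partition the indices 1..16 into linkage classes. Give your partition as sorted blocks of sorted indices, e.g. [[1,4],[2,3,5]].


Type A_5, rank 5, |W|=720; reorder rows/cols to standard.

Each λ_j+ρ reduced to Ā_19; 5-tuples below use C's row order:

    1: (2, 0, 6, 3, 2)
    2: (12, 1, 2, 3, 1)
    3: (2, 0, 6, 3, 2)
    4: (4, 2, 8, 3, 1)
    5: (4, 2, 8, 3, 1)
    6: (10, 3, 0, 3, 1)
    7: (10, 3, 0, 3, 1)
    8: (10, 3, 0, 3, 1)
    9: (4, 2, 8, 3, 1)
    10: (12, 1, 2, 3, 1)
    11: (4, 2, 8, 3, 1)
    12: (2, 0, 6, 3, 2)
    13: (10, 3, 0, 3, 1)
    14: (4, 2, 8, 3, 1)
    15: (12, 1, 2, 3, 1)
    16: (10, 3, 0, 3, 1)

4 distinct reps among the 16 weights ⇒ 4 W_19-linkage classes:

[[1, 3, 12], [2, 10, 15], [4, 5, 9, 11, 14], [6, 7, 8, 13, 16]]


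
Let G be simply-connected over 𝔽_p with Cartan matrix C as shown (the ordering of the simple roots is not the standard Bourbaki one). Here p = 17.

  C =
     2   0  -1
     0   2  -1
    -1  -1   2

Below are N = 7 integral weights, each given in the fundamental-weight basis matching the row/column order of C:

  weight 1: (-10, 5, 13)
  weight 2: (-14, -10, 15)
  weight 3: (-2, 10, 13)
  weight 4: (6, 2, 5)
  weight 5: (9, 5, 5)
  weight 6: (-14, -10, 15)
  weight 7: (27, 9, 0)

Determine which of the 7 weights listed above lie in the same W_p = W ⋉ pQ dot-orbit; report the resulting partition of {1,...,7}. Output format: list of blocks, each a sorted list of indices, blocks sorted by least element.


Root system A_3: the 3×3 matrix C matches after relabeling.

Ā_17 reps of the 7 weights (A_3, coords as presented):

  λ_1 → (6, 3, 5) · λ_2 → (7, 3, 6) · λ_3 → (7, 3, 6) · λ_4 → (7, 3, 6) · λ_5 → (5, 1, 6) · λ_6 → (7, 3, 6) · λ_7 → (5, 1, 6)

Partition of {1..7} into 3 W_17-dot-orbits:

[[1], [2, 3, 4, 6], [5, 7]]


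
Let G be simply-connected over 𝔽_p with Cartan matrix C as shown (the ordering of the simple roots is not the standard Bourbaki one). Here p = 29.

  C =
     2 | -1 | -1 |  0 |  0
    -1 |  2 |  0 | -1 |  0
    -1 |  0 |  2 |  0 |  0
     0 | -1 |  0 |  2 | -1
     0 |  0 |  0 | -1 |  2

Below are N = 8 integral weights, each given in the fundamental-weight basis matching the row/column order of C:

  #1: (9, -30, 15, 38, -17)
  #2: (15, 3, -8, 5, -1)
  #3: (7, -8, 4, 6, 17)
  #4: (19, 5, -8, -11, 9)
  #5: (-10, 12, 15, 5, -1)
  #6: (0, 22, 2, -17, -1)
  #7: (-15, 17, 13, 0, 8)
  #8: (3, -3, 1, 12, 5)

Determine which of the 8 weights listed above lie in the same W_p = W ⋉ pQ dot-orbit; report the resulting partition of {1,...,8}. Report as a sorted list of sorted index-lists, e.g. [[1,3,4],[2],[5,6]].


A_5 Cartan matrix, 5 simple roots permuted; ρ=(1,1,1,1,1).

Alcove-folded reps (p=29, 8 weights, presented ϖ-order):

    1: (9, 4, 7, 6, 0)
    2: (9, 4, 7, 6, 0)
    3: (1, 7, 3, 0, 16)
    4: (9, 4, 7, 6, 0)
    5: (9, 4, 7, 6, 0)
    6: (1, 7, 3, 0, 16)
    7: (14, 4, 0, 1, 9)
    8: (2, 2, 2, 11, 6)

Linkage partition of the 8 weights (4 classes, p=29):

[[1, 2, 4, 5], [3, 6], [7], [8]]


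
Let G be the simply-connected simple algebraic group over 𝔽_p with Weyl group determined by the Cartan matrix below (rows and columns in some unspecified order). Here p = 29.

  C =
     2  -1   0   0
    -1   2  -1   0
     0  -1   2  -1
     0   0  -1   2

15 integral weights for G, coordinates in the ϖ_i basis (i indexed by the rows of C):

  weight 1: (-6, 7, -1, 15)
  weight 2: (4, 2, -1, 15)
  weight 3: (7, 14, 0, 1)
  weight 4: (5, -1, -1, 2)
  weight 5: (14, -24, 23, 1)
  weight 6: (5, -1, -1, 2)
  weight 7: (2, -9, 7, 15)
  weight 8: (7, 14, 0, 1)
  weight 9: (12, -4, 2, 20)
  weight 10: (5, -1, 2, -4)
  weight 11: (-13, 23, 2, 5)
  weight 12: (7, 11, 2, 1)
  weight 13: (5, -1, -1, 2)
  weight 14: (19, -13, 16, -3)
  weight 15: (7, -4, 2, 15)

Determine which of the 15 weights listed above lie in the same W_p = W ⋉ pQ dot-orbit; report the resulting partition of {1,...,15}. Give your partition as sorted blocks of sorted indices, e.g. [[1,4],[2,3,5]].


Cartan matrix: type A_4 (|W|=120); un-permuting the 4 rows.

Folding the 15 weights λ_j+ρ into Ā_29 (reps in the given 4-coord order):

  1: (5, 3, 0, 16) · 2: (5, 3, 0, 16) · 3: (8, 15, 1, 2) · 4: (6, 0, 0, 3) · 5: (8, 15, 1, 2) · 6: (6, 0, 0, 3) · 7: (5, 3, 0, 16) · 8: (8, 15, 1, 2) · 9: (5, 3, 0, 16) · 10: (6, 0, 0, 3) · 11: (8, 12, 3, 2) · 12: (8, 12, 3, 2) · 13: (6, 0, 0, 3) · 14: (8, 12, 3, 2) · 15: (5, 3, 0, 16)

Grouping the 15 weights by Ā_29-representative: 4 linkage classes.

[[1, 2, 7, 9, 15], [3, 5, 8], [4, 6, 10, 13], [11, 12, 14]]


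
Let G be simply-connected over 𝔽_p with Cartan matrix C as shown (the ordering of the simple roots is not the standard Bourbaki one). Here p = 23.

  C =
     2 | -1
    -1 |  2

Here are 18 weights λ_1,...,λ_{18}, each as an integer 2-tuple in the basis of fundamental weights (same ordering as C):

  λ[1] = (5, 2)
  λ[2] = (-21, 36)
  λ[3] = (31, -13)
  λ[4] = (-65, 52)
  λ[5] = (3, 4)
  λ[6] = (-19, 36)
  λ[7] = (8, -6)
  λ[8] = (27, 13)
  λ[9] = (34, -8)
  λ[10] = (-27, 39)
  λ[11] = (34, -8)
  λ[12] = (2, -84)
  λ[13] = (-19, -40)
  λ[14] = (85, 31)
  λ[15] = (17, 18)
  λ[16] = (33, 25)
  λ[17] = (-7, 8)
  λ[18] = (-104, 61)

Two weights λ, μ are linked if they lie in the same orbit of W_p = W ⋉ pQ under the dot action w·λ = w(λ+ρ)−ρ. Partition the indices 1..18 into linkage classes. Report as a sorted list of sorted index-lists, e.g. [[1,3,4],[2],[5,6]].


Root system A_2: the 2×2 matrix C matches after relabeling.

Ā_23 reps of the 18 weights (A_2, coords as presented):

  λ_1 → (6, 3) · λ_2 → (6, 3) · λ_3 → (11, 3) · λ_4 → (11, 5) · λ_5 → (4, 5) · λ_6 → (4, 5) · λ_7 → (4, 5) · λ_8 → (4, 5) · λ_9 → (11, 5) · λ_10 → (6, 3) · λ_11 → (11, 5) · λ_12 → (11, 3) · λ_13 → (11, 5) · λ_14 → (6, 3) · λ_15 → (4, 5) · λ_16 → (11, 3) · λ_17 → (6, 3) · λ_18 → (11, 5)

4 distinct reps among the 18 weights ⇒ 4 W_23-linkage classes:

[[1, 2, 10, 14, 17], [3, 12, 16], [4, 9, 11, 13, 18], [5, 6, 7, 8, 15]]


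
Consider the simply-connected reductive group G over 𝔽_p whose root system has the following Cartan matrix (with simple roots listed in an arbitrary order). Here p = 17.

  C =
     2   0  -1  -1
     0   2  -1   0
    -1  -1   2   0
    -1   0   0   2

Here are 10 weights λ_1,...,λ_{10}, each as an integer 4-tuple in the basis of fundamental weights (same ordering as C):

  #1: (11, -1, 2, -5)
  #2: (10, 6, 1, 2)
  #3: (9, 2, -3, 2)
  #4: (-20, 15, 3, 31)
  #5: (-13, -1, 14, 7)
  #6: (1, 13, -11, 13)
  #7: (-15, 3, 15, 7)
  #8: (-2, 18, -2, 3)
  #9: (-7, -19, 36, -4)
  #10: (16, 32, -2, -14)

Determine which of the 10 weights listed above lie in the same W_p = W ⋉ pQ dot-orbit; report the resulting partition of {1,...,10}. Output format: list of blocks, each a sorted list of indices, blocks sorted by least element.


C ↔ A_4 under row/col permutation; |W(A_4)| = 120.

λ_j+ρ reflected into Ā_17 (⟨·,θ^∨⟩≤17); 4-tuples as given:

  λ_1+ρ ↦ (8, 0, 3, 4) · λ_2+ρ ↦ (8, 1, 2, 3) · λ_3+ρ ↦ (8, 1, 2, 3) · λ_4+ρ ↦ (1, 13, 0, 1) · λ_5+ρ ↦ (8, 0, 3, 4) · λ_6+ρ ↦ (8, 1, 2, 3) · λ_7+ρ ↦ (8, 1, 2, 3) · λ_8+ρ ↦ (1, 13, 0, 1) · λ_9+ρ ↦ (8, 1, 2, 3) · λ_10+ρ ↦ (1, 13, 0, 1)

Linkage partition of the 10 weights (3 classes, p=17):

[[1, 5], [2, 3, 6, 7, 9], [4, 8, 10]]


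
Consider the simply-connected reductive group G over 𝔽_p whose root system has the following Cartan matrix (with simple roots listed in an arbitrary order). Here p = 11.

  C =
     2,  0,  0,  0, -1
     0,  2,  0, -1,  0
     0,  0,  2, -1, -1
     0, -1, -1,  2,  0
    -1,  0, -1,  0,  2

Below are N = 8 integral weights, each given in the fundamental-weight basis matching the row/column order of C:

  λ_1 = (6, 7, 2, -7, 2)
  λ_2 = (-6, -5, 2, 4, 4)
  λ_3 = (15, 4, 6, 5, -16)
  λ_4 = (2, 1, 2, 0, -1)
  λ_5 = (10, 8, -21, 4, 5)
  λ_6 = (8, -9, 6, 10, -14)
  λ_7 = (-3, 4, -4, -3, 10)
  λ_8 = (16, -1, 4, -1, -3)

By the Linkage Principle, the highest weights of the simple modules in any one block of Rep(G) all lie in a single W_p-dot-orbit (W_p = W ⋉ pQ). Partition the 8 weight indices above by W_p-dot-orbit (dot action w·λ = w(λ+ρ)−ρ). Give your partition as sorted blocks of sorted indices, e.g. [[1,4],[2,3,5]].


Type A_5, rank 5, |W|=720; reorder rows/cols to standard.

Folding the 8 weights λ_j+ρ into Ā_11 (reps in the given 5-coord order):

  1: (3, 2, 3, 1, 0) · 2: (3, 2, 3, 1, 0) · 3: (3, 2, 3, 1, 0) · 4: (3, 2, 3, 1, 0) · 5: (2, 0, 2, 3, 4) · 6: (3, 2, 3, 1, 0) · 7: (2, 0, 2, 3, 4) · 8: (2, 0, 2, 3, 4)

Linkage partition of the 8 weights (2 classes, p=11):

[[1, 2, 3, 4, 6], [5, 7, 8]]


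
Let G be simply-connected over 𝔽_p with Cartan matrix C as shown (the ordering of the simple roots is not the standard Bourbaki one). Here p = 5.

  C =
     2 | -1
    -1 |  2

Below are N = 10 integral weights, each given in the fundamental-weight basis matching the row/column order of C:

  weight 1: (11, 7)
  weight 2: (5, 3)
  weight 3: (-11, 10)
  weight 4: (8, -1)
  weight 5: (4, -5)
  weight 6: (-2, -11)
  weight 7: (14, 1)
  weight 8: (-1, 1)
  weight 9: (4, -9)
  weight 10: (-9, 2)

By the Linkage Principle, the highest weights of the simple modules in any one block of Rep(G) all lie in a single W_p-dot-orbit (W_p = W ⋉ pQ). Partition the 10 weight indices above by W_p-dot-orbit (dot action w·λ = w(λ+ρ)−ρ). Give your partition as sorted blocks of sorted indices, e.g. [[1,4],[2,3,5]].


C ↔ A_2 under row/col permutation; |W(A_2)| = 6.

Each λ_j+ρ reduced to Ā_5; 2-tuples below use C's row order:

  [1] (0, 2)
  [2] (0, 1)
  [3] (1, 4)
  [4] (1, 4)
  [5] (1, 4)
  [6] (1, 4)
  [7] (0, 2)
  [8] (0, 2)
  [9] (0, 2)
  [10] (0, 2)

3 distinct reps among the 10 weights ⇒ 3 W_5-linkage classes:

[[1, 7, 8, 9, 10], [2], [3, 4, 5, 6]]


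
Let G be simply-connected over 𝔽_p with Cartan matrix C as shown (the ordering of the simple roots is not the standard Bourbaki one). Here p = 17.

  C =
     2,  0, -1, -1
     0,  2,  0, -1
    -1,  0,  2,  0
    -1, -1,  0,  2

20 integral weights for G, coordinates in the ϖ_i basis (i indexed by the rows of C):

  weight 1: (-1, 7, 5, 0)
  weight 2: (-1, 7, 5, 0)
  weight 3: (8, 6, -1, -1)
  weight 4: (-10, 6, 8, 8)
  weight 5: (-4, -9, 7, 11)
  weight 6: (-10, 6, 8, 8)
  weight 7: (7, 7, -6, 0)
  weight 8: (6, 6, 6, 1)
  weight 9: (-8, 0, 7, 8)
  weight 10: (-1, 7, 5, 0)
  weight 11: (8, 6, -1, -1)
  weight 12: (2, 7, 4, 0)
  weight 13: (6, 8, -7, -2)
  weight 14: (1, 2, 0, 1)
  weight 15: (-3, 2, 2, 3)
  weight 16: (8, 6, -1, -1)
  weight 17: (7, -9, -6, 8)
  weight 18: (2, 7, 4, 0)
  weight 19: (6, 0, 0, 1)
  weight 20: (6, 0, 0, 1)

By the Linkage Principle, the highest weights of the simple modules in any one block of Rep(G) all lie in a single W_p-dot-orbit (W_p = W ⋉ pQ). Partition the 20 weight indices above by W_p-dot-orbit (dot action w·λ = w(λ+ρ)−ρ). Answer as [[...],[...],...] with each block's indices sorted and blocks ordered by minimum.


Dynkin diagram of C (from the 6 off-diagonal −1 entries): A_4.

Ā_17 reps of the 20 weights (A_4, coords as presented):

  λ_1+ρ ↦ (0, 8, 6, 1);  λ_2+ρ ↦ (0, 8, 6, 1);  λ_3+ρ ↦ (9, 7, 0, 0);  λ_4+ρ ↦ (9, 7, 0, 0);  λ_5+ρ ↦ (3, 8, 5, 1);  λ_6+ρ ↦ (9, 7, 0, 0);  λ_7+ρ ↦ (3, 8, 5, 1);  λ_8+ρ ↦ (7, 1, 1, 2);  λ_9+ρ ↦ (7, 1, 1, 2);  λ_10+ρ ↦ (0, 8, 6, 1);  λ_11+ρ ↦ (9, 7, 0, 0);  λ_12+ρ ↦ (3, 8, 5, 1);  λ_13+ρ ↦ (0, 8, 6, 1);  λ_14+ρ ↦ (2, 3, 1, 2);  λ_15+ρ ↦ (2, 3, 1, 2);  λ_16+ρ ↦ (9, 7, 0, 0);  λ_17+ρ ↦ (3, 8, 5, 1);  λ_18+ρ ↦ (3, 8, 5, 1);  λ_19+ρ ↦ (7, 1, 1, 2);  λ_20+ρ ↦ (7, 1, 1, 2)

Grouping the 20 weights by Ā_17-representative: 5 linkage classes.

[[1, 2, 10, 13], [3, 4, 6, 11, 16], [5, 7, 12, 17, 18], [8, 9, 19, 20], [14, 15]]


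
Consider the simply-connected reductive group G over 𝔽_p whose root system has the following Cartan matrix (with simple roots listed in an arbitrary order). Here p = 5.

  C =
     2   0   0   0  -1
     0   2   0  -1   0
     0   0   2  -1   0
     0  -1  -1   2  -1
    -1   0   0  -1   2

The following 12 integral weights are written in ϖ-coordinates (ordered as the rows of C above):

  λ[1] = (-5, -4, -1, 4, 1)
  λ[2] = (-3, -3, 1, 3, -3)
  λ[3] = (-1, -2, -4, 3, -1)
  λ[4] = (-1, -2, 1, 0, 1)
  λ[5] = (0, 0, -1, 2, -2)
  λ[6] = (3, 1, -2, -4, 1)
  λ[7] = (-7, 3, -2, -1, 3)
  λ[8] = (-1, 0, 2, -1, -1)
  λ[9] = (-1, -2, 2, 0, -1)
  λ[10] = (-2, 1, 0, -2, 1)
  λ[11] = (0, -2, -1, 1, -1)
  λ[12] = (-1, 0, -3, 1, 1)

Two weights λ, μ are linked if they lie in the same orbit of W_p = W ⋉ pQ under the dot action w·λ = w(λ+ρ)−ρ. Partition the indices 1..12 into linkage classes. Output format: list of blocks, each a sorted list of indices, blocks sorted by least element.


D_5 Cartan matrix, 5 simple roots permuted; ρ=(1,1,1,1,1).

Each λ_j+ρ reduced to Ā_5; 5-tuples below use C's row order:

  λ_1 → (0, 1, 2, 0, 0);  λ_2 → (1, 0, 0, 1, 1);  λ_3 → (0, 1, 3, 0, 0);  λ_4 → (0, 1, 2, 0, 0);  λ_5 → (1, 1, 0, 1, 0);  λ_6 → (1, 1, 0, 1, 0);  λ_7 → (1, 1, 0, 1, 0);  λ_8 → (0, 1, 3, 0, 0);  λ_9 → (0, 1, 3, 0, 0);  λ_10 → (1, 1, 0, 1, 0);  λ_11 → (1, 1, 0, 1, 0);  λ_12 → (0, 1, 2, 0, 0)

These 12 weights hit 4 W_5-dot-orbits; sizes (3, 1, 3, 5):

[[1, 4, 12], [2], [3, 8, 9], [5, 6, 7, 10, 11]]


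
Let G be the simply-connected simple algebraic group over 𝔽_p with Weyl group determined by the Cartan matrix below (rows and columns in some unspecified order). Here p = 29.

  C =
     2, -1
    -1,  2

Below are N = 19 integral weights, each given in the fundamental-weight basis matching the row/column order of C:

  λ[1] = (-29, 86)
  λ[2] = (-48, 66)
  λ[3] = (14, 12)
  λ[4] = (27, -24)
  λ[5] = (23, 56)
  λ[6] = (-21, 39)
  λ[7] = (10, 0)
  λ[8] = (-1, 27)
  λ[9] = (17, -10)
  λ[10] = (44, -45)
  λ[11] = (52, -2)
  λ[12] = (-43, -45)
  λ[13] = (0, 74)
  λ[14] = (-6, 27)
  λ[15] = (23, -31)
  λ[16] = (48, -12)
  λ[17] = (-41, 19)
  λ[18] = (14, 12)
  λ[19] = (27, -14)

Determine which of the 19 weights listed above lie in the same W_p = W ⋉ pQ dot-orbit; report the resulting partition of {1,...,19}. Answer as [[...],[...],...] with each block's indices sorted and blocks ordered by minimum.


Dynkin diagram of C (from the 2 off-diagonal −1 entries): A_2.

λ_j+ρ reflected into Ā_29 (⟨·,θ^∨⟩≤29); 2-tuples as given:

  λ_1 → (0, 28)
  λ_2 → (9, 9)
  λ_3 → (15, 13)
  λ_4 → (5, 23)
  λ_5 → (5, 23)
  λ_6 → (9, 9)
  λ_7 → (11, 1)
  λ_8 → (0, 28)
  λ_9 → (9, 9)
  λ_10 → (15, 13)
  λ_11 → (5, 23)
  λ_12 → (15, 13)
  λ_13 → (11, 1)
  λ_14 → (5, 23)
  λ_15 → (5, 23)
  λ_16 → (9, 9)
  λ_17 → (9, 9)
  λ_18 → (15, 13)
  λ_19 → (15, 13)

Partition of {1..19} into 5 W_29-dot-orbits:

[[1, 8], [2, 6, 9, 16, 17], [3, 10, 12, 18, 19], [4, 5, 11, 14, 15], [7, 13]]


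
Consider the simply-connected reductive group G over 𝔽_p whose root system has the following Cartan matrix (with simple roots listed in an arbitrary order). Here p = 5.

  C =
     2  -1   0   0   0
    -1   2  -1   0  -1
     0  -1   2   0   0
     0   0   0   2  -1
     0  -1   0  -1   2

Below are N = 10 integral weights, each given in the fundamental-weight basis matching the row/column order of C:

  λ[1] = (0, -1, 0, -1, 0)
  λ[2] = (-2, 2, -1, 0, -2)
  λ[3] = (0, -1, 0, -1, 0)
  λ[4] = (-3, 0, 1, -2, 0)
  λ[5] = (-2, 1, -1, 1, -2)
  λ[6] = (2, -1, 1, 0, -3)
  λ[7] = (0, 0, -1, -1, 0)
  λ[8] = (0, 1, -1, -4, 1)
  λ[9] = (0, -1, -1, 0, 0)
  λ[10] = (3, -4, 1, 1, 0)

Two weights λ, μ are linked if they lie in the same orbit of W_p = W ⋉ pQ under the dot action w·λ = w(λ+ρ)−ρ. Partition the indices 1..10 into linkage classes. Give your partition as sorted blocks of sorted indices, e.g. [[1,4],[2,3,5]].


D_5 Cartan matrix, 5 simple roots permuted; ρ=(1,1,1,1,1).

W_5-reps of the 10 weights in Ā_5 (same 5-coord order as C):

  λ_1+ρ ↦ (1, 0, 1, 0, 1) · λ_2+ρ ↦ (1, 1, 0, 0, 1) · λ_3+ρ ↦ (1, 0, 1, 0, 1) · λ_4+ρ ↦ (1, 0, 1, 0, 1) · λ_5+ρ ↦ (1, 0, 0, 1, 1) · λ_6+ρ ↦ (1, 1, 0, 0, 1) · λ_7+ρ ↦ (1, 1, 0, 0, 1) · λ_8+ρ ↦ (1, 0, 0, 1, 1) · λ_9+ρ ↦ (1, 0, 0, 1, 1) · λ_10+ρ ↦ (1, 0, 1, 0, 1)

3 distinct reps among the 10 weights ⇒ 3 W_5-linkage classes:

[[1, 3, 4, 10], [2, 6, 7], [5, 8, 9]]


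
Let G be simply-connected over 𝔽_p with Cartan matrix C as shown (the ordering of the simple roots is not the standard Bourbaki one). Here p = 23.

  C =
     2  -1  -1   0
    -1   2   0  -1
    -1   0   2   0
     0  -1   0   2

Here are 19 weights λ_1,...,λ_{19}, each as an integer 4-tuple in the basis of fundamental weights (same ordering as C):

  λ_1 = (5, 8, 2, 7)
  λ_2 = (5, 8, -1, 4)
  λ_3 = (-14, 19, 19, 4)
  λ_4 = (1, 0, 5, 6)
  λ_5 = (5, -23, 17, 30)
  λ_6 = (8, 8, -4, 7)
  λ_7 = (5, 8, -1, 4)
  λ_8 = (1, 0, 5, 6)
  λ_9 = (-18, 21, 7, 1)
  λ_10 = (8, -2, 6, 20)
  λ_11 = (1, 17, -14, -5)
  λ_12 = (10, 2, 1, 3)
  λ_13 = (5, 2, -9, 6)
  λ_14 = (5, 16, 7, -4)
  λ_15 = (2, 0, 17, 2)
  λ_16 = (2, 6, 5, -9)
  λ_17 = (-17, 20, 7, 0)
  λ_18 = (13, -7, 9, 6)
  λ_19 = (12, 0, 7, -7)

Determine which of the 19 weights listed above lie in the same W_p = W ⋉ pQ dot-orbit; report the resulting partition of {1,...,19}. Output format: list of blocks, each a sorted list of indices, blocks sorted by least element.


C ↔ A_4 under row/col permutation; |W(A_4)| = 120.

Folding the 19 weights λ_j+ρ into Ā_23 (reps in the given 4-coord order):

  1: (6, 9, 0, 5) · 2: (6, 9, 0, 5) · 3: (11, 3, 2, 4) · 4: (2, 1, 6, 7) · 5: (8, 5, 8, 1) · 6: (6, 9, 0, 5) · 7: (6, 9, 0, 5) · 8: (2, 1, 6, 7) · 9: (8, 5, 8, 1) · 10: (2, 1, 6, 7) · 11: (11, 3, 2, 4) · 12: (11, 3, 2, 4) · 13: (2, 1, 6, 7) · 14: (6, 9, 0, 5) · 15: (3, 1, 16, 1) · 16: (2, 1, 6, 7) · 17: (8, 5, 8, 1) · 18: (8, 5, 8, 1) · 19: (8, 5, 8, 1)

The 19 indices split into 5 linkage classes (same alcove rep ⇔ same W_23-dot-orbit):

[[1, 2, 6, 7, 14], [3, 11, 12], [4, 8, 10, 13, 16], [5, 9, 17, 18, 19], [15]]


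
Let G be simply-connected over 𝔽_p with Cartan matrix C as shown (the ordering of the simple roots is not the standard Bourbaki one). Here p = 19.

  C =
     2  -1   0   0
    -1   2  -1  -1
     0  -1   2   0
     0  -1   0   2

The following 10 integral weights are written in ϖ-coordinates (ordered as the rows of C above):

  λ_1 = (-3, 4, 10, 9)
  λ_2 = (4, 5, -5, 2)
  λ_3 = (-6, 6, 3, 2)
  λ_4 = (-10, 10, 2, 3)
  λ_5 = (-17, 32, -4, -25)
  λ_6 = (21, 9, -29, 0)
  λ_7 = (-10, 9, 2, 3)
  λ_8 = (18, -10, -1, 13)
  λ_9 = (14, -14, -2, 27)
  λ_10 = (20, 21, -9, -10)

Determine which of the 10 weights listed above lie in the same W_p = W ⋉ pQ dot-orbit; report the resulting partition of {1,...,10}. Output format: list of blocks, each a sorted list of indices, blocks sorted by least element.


Cartan matrix: type D_4 (|W|=192); un-permuting the 4 rows.

Ā_19 reps of the 10 weights (D_4, coords as presented):

    λ_1 → (5, 2, 4, 3)
    λ_2 → (5, 2, 4, 3)
    λ_3 → (5, 2, 4, 3)
    λ_4 → (9, 1, 3, 4)
    λ_5 → (5, 2, 4, 3)
    λ_6 → (9, 1, 3, 4)
    λ_7 → (9, 1, 3, 4)
    λ_8 → (5, 5, 4, 0)
    λ_9 → (9, 1, 3, 4)
    λ_10 → (5, 2, 4, 3)

Grouping the 10 weights by Ā_19-representative: 3 linkage classes.

[[1, 2, 3, 5, 10], [4, 6, 7, 9], [8]]
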